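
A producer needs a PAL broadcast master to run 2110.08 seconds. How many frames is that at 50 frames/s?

Frames = 2110.08 × 50 = 105504.

105504 frames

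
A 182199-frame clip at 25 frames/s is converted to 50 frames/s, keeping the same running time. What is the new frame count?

364398 frames

Target frames = source frames × (target rate / source rate) = 182199 × (50)/(25) = 182199 × 2 = 364398.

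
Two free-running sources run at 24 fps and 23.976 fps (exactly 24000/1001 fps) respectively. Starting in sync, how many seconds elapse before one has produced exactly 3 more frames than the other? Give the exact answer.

125.125 seconds

The gap grows by |24000/1001 − 24| = 24/1001 frames per second.
Time for a 3-frame gap: 3 ÷ (24/1001) = 125.125 s.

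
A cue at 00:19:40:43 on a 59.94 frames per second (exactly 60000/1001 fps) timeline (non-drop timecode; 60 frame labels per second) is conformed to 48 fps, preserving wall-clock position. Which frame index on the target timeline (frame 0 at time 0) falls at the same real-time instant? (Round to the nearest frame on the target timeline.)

frame 56731

Source frame index: (0×3600 + 19×60 + 40) × 60 + 43 = 70843.
Real time: 70843 / (60000/1001) = 70913843/60000 s.
Target frame: (70913843/60000) × (48) = 70913843/1250 ≈ 56731.074 → 56731.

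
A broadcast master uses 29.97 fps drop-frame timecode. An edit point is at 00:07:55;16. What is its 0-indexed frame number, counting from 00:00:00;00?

As if non-drop at 30 labels/s: (0 × 3600 + 7 × 60 + 55) × 30 + 16 = 14266.
Minute boundaries passed: 7; those not divisible by 10: 7 − 0 = 7; dropped labels = 2 × 7 = 14.
Actual frame index = 14266 − 14 = 14252.

14252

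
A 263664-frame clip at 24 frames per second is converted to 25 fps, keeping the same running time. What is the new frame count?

274650 frames

Target frames = source frames × (target rate / source rate) = 263664 × (25)/(24) = 263664 × 25/24 = 274650.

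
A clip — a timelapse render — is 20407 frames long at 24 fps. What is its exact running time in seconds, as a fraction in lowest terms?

20407/24 seconds

Running time = 20407 ÷ (24) = 20407 × 1/24 = 20407/24 s.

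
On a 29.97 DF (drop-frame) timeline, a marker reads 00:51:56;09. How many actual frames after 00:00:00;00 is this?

Complete 10-minute blocks: 5, each 17982 frames → 89910.
Remaining 1 whole minute in the current block: 1800 + 0 × 1798 = 1800 frames.
Within the current minute: 56 × 30 + 9 − 2 = 1687 (labels ;00/;01 skipped at this minute). Total = 89910 + 1800 + 1687 = 93397.

93397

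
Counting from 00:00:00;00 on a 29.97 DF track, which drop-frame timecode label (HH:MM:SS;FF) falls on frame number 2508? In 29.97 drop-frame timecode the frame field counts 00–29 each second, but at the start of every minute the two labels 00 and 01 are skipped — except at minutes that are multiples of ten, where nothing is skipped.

00:01:23;20

Each 10-minute DF block holds 10 × 60 × 30 − 9 × 2 = 17982 frames. 2508 ÷ 17982 → 0 full blocks, remainder 2508.
Within the partial block the first minute is 1800 frames and each further minute 1798, so 1 further minute boundary passed. Total skipped labels = 18 × 0 + 2 × 1 = 2.
Non-drop label index = 2508 + 2 = 2510; at 30 labels/s that is 00:01:23:20, i.e. DF 00:01:23;20.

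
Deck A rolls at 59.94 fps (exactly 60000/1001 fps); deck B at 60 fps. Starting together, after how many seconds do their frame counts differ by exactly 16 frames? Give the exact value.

The gap grows by |60 − 60000/1001| = 60/1001 frames per second.
Time for a 16-frame gap: 16 ÷ (60/1001) = 4004/15 s.

4004/15 seconds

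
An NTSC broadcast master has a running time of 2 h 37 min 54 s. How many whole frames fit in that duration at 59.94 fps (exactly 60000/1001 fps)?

567872 frames

2 h 37 min 54 s = 9474 s.
Frames = 9474 × 60000/1001 = 568440000/1001 ≈ 567872.1279.
Complete frames: 567872.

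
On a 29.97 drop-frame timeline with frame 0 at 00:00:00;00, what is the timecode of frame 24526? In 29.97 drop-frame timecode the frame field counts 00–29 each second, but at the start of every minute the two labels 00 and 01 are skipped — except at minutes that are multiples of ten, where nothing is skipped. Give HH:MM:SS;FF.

Each 10-minute DF block holds 10 × 60 × 30 − 9 × 2 = 17982 frames. 24526 ÷ 17982 → 1 full block, remainder 6544.
Within the partial block the first minute is 1800 frames and each further minute 1798, so 3 further minute boundaries passed. Total skipped labels = 18 × 1 + 2 × 3 = 24.
Non-drop label index = 24526 + 24 = 24550; at 30 labels/s that is 00:13:38:10, i.e. DF 00:13:38;10.

00:13:38;10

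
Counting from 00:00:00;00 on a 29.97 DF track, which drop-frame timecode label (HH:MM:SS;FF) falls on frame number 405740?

03:45:38;06

Ten DF minutes hold 17982 frames, so frame 405740 lies in block 22 (frames 395604–413585) with 10136 frames into that block.
The block's first minute is 1800 frames and the rest 1798 each; 10136 frames reaches minute 5, so 22 × 18 + 5 × 2 = 406 labels have been skipped so far.
Adding those back, label number 405740 + 406 = 406146 at 30 labels/s is 13538 s + 6 f = 3 h 45 min 38 s frame 6, i.e. 03:45:38;06.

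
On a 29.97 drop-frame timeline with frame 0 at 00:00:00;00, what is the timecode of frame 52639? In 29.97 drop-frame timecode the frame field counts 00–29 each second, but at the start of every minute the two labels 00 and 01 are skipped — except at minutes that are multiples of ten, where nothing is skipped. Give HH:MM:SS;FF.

Ten DF minutes hold 17982 frames, so frame 52639 lies in block 2 (frames 35964–53945) with 16675 frames into that block.
The block's first minute is 1800 frames and the rest 1798 each; 16675 frames reaches minute 9, so 2 × 18 + 9 × 2 = 54 labels have been skipped so far.
Adding those back, label number 52639 + 54 = 52693 at 30 labels/s is 1756 s + 13 f = 0 h 29 min 16 s frame 13, i.e. 00:29:16;13.

00:29:16;13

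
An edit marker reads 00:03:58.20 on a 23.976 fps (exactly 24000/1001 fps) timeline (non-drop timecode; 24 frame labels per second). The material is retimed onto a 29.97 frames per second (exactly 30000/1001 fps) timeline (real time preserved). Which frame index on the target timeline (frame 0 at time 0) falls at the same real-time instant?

Source frame index: (0×3600 + 3×60 + 58) × 24 + 20 = 5732.
Real time: 5732 / (24000/1001) = 1434433/6000 s.
Target frame: (1434433/6000) × (30000/1001) = 7165.

frame 7165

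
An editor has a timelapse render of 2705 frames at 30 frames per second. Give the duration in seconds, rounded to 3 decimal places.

90.167 seconds

Running time = 2705 × 1/30 = 541/6 s ≈ 90.167 s.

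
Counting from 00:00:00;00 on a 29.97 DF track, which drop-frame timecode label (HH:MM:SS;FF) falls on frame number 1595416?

Ten DF minutes hold 17982 frames, so frame 1595416 lies in block 88 (frames 1582416–1600397) with 13000 frames into that block.
The block's first minute is 1800 frames and the rest 1798 each; 13000 frames reaches minute 7, so 88 × 18 + 7 × 2 = 1598 labels have been skipped so far.
Adding those back, label number 1595416 + 1598 = 1597014 at 30 labels/s is 53233 s + 24 f = 14 h 47 min 13 s frame 24, i.e. 14:47:13;24.

14:47:13;24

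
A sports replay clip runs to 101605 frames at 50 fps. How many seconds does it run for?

Running time = 101605 / (50) = 2032.1 s.

2032.1 seconds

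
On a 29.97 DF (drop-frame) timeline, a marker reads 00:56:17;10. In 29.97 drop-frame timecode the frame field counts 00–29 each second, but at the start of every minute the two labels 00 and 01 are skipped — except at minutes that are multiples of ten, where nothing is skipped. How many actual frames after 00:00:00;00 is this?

101218

Complete 10-minute blocks: 5, each 17982 frames → 89910.
Remaining 6 whole minutes in the current block: 1800 + 5 × 1798 = 10790 frames.
Within the current minute: 17 × 30 + 10 − 2 = 518 (labels ;00/;01 skipped at this minute). Total = 89910 + 10790 + 518 = 101218.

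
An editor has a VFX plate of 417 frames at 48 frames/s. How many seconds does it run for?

Running time = 417 / (48) = 8.6875 s.

8.6875 seconds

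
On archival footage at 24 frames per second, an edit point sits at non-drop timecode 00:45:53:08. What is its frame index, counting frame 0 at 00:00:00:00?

Total seconds to the label: (0 × 3600 + 45 × 60 + 53) = 2753.
Frame index = 2753 × 24 + 8 = 66080.

frame 66080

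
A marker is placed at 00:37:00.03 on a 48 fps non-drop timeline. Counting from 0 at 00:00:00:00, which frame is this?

Total seconds to the label: (0 × 3600 + 37 × 60 + 0) = 2220.
Frame index = 2220 × 48 + 3 = 106563.

106563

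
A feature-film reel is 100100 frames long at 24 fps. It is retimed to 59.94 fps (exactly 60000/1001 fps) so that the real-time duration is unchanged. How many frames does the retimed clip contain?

Target frames = source frames × (target rate / source rate) = 100100 × (60000/1001)/(24) = 100100 × 2500/1001 = 250000.

250000 frames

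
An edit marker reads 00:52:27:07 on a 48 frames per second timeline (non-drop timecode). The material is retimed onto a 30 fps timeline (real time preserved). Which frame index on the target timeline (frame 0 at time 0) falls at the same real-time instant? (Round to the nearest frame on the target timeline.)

Source frame index: (0×3600 + 52×60 + 27) × 48 + 7 = 151063.
Real time: 151063 / (48) = 151063/48 s.
Target frame: (151063/48) × (30) = 755315/8 ≈ 94414.375 → 94414.

frame 94414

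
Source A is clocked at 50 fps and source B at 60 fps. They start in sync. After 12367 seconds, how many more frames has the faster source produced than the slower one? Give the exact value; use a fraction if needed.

123670 frames

A emits 50 × 12367 = 618350 frames; B emits 60 × 12367 = 742020.
Difference = 123670 frames; B is ahead of A.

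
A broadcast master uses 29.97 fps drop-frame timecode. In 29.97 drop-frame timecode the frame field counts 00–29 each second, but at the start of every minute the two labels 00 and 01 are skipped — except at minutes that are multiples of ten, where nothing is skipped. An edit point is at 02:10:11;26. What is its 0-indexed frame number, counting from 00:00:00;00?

234122

Complete 10-minute blocks: 13, each 17982 frames → 233766.
Remaining 0 whole minutes in the current block: 0 frames.
Within the current minute: 11 × 30 + 26 = 356. Total = 233766 + 0 + 356 = 234122.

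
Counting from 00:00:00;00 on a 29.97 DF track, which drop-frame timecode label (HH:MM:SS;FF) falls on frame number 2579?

Ten DF minutes hold 17982 frames, so frame 2579 lies in block 0 (frames 0–17981) with 2579 frames into that block.
The block's first minute is 1800 frames and the rest 1798 each; 2579 frames reaches minute 1, so 0 × 18 + 1 × 2 = 2 labels have been skipped so far.
Adding those back, label number 2579 + 2 = 2581 at 30 labels/s is 86 s + 1 f = 0 h 1 min 26 s frame 1, i.e. 00:01:26;01.

00:01:26;01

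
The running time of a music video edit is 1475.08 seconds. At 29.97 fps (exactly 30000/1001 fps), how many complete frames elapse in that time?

Frames = 1475.08 × 30000/1001 = 44252400/1001 ≈ 44208.1918.
Complete frames: 44208.

44208 frames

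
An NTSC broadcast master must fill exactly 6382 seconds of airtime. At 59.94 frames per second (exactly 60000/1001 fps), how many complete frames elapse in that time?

Frames = 6382 × 60000/1001 = 382920000/1001 ≈ 382537.4625.
Complete frames: 382537.

382537 frames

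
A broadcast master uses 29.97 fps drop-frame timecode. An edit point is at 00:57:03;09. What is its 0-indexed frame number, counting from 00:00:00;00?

102595

Complete 10-minute blocks: 5, each 17982 frames → 89910.
Remaining 7 whole minutes in the current block: 1800 + 6 × 1798 = 12588 frames.
Within the current minute: 3 × 30 + 9 − 2 = 97 (labels ;00/;01 skipped at this minute). Total = 89910 + 12588 + 97 = 102595.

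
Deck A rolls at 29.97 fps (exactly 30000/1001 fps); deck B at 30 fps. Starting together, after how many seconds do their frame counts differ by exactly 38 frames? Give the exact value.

19019/15 seconds

The gap grows by |30 − 30000/1001| = 30/1001 frames per second.
Time for a 38-frame gap: 38 ÷ (30/1001) = 19019/15 s.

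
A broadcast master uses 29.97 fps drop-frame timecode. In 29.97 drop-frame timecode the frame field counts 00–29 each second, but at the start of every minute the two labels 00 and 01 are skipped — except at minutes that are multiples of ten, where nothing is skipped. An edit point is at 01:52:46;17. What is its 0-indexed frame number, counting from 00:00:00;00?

202795

As if non-drop at 30 labels/s: (1 × 3600 + 52 × 60 + 46) × 30 + 17 = 202997.
Minute boundaries passed: 112; those not divisible by 10: 112 − 11 = 101; dropped labels = 2 × 101 = 202.
Actual frame index = 202997 − 202 = 202795.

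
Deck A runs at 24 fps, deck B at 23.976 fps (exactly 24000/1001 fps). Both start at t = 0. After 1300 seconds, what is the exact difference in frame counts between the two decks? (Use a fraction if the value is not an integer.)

A emits 24 × 1300 = 31200 frames; B emits 24000/1001 × 1300 = 2400000/77.
Difference = 2400/77 frames (≈ 31.1688); B is behind A.

2400/77 frames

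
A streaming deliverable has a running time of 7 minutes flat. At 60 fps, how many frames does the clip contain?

25200 frames

7 min = 420 s.
Frames = 420 × 60 = 25200.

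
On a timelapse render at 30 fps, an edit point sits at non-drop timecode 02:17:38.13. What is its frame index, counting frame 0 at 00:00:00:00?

Total seconds to the label: (2 × 3600 + 17 × 60 + 38) = 8258.
Frame index = 8258 × 30 + 13 = 247753.

frame 247753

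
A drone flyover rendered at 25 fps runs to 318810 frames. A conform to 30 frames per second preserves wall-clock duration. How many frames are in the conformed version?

382572 frames

Target frames = source frames × (target rate / source rate) = 318810 × (30)/(25) = 318810 × 6/5 = 382572.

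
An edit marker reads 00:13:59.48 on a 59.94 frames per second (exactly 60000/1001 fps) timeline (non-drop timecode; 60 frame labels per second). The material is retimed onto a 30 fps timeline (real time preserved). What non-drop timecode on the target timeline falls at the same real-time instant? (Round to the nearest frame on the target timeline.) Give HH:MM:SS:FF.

00:14:00:19

Source frame index: (0×3600 + 13×60 + 59) × 60 + 48 = 50388.
Real time: 50388 / (60000/1001) = 4203199/5000 s.
Target frame: (4203199/5000) × (30) = 12609597/500 ≈ 25219.194 → 25219.
At 30 labels/s: frame 25219 → 00:14:00:19.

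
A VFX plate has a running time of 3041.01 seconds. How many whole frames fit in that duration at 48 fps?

Frames = 3041.01 × 48 = 3649212/25 ≈ 145968.4800.
Complete frames: 145968.

145968 frames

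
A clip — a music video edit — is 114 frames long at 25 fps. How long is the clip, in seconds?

4.56 seconds

Running time = 114 / (25) = 4.56 s.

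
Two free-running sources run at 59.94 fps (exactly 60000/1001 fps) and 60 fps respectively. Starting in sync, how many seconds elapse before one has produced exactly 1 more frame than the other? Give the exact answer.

1001/60 seconds

The gap grows by |60 − 60000/1001| = 60/1001 frames per second.
Time for a 1-frame gap: 1 ÷ (60/1001) = 1001/60 s.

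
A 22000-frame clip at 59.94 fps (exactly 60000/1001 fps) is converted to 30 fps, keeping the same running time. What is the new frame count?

11011 frames

Target frames = source frames × (target rate / source rate) = 22000 × (30)/(60000/1001) = 22000 × 1001/2000 = 11011.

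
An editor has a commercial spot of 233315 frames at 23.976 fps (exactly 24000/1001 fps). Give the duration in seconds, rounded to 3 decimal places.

9731.180 seconds

Running time = 233315 × 1001/24000 = 46709663/4800 s ≈ 9731.180 s.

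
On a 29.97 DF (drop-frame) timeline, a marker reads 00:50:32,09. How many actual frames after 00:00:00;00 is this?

As if non-drop at 30 labels/s: (0 × 3600 + 50 × 60 + 32) × 30 + 9 = 90969.
Minute boundaries passed: 50; those not divisible by 10: 50 − 5 = 45; dropped labels = 2 × 45 = 90.
Actual frame index = 90969 − 90 = 90879.

90879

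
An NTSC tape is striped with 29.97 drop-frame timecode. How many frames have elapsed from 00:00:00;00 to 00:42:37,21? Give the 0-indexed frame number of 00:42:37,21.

Complete 10-minute blocks: 4, each 17982 frames → 71928.
Remaining 2 whole minutes in the current block: 1800 + 1 × 1798 = 3598 frames.
Within the current minute: 37 × 30 + 21 − 2 = 1129 (labels ;00/;01 skipped at this minute). Total = 71928 + 3598 + 1129 = 76655.

76655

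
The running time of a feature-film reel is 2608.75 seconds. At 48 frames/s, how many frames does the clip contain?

Frames = 2608.75 × 48 = 125220.

125220 frames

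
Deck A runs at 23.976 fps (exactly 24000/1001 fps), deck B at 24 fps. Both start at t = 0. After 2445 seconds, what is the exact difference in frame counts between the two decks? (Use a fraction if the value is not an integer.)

A emits 24000/1001 × 2445 = 58680000/1001 frames; B emits 24 × 2445 = 58680.
Difference = 58680/1001 frames (≈ 58.6214); B is ahead of A.

58680/1001 frames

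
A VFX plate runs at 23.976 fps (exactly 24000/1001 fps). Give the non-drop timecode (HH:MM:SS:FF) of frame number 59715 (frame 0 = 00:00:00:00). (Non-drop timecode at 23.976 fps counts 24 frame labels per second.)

59715 ÷ 24 = 2488 full seconds, remainder 3 frames.
2488 s = 0 h 41 min 28 s.
Timecode: 00:41:28:03.

00:41:28:03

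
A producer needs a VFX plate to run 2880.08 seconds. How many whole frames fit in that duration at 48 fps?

Frames = 2880.08 × 48 = 3456096/25 ≈ 138243.8400.
Complete frames: 138243.

138243 frames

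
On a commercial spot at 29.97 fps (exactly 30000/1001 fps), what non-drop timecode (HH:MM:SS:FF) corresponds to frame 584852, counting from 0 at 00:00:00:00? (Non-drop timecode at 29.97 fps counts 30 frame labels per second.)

05:24:55:02

584852 ÷ 30 = 19495 full seconds, remainder 2 frames.
19495 s = 5 h 24 min 55 s.
Timecode: 05:24:55:02.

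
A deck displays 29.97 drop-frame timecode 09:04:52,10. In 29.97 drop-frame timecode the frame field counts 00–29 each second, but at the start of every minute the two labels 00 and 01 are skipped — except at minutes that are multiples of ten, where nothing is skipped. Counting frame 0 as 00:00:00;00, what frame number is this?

As if non-drop at 30 labels/s: (9 × 3600 + 4 × 60 + 52) × 30 + 10 = 980770.
Minute boundaries passed: 544; those not divisible by 10: 544 − 54 = 490; dropped labels = 2 × 490 = 980.
Actual frame index = 980770 − 980 = 979790.

979790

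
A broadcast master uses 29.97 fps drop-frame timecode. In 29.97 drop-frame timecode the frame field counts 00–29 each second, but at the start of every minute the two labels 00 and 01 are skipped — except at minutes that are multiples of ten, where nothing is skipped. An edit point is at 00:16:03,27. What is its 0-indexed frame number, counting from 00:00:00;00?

Complete 10-minute blocks: 1, each 17982 frames → 17982.
Remaining 6 whole minutes in the current block: 1800 + 5 × 1798 = 10790 frames.
Within the current minute: 3 × 30 + 27 − 2 = 115 (labels ;00/;01 skipped at this minute). Total = 17982 + 10790 + 115 = 28887.

28887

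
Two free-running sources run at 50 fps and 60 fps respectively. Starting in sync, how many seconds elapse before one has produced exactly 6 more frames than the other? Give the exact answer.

0.6 seconds

The gap grows by |60 − 50| = 10 frames per second.
Time for a 6-frame gap: 6 ÷ (10) = 0.6 s.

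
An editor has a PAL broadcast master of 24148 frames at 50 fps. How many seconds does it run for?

Running time = 24148 / (50) = 482.96 s.

482.96 seconds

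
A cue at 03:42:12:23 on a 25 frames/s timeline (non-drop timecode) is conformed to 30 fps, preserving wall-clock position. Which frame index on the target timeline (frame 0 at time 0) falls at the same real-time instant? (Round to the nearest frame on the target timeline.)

frame 399988

Source frame index: (3×3600 + 42×60 + 12) × 25 + 23 = 333323.
Real time: 333323 / (25) = 333323/25 s.
Target frame: (333323/25) × (30) = 1999938/5 ≈ 399987.600 → 399988.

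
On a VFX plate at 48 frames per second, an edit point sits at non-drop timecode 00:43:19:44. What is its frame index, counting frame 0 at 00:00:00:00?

124796

Total seconds to the label: (0 × 3600 + 43 × 60 + 19) = 2599.
Frame index = 2599 × 48 + 44 = 124796.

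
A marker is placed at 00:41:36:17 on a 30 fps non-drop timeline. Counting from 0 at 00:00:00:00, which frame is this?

Total seconds to the label: (0 × 3600 + 41 × 60 + 36) = 2496.
Frame index = 2496 × 30 + 17 = 74897.

frame 74897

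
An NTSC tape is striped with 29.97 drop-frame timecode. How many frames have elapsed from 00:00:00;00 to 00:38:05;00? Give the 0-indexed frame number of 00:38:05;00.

As if non-drop at 30 labels/s: (0 × 3600 + 38 × 60 + 5) × 30 + 0 = 68550.
Minute boundaries passed: 38; those not divisible by 10: 38 − 3 = 35; dropped labels = 2 × 35 = 70.
Actual frame index = 68550 − 70 = 68480.

68480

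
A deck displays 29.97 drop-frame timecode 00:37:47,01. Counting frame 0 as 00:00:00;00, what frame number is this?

As if non-drop at 30 labels/s: (0 × 3600 + 37 × 60 + 47) × 30 + 1 = 68011.
Minute boundaries passed: 37; those not divisible by 10: 37 − 3 = 34; dropped labels = 2 × 34 = 68.
Actual frame index = 68011 − 68 = 67943.

67943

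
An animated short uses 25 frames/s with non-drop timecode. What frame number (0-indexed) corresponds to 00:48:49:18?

frame 73243

Total seconds to the label: (0 × 3600 + 48 × 60 + 49) = 2929.
Frame index = 2929 × 25 + 18 = 73243.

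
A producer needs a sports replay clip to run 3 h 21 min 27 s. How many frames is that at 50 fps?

3 h 21 min 27 s = 12087 s.
Frames = 12087 × 50 = 604350.

604350 frames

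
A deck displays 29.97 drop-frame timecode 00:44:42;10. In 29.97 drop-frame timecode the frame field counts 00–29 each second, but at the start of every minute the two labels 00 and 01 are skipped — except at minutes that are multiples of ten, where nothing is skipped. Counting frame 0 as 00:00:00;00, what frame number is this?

80390

Complete 10-minute blocks: 4, each 17982 frames → 71928.
Remaining 4 whole minutes in the current block: 1800 + 3 × 1798 = 7194 frames.
Within the current minute: 42 × 30 + 10 − 2 = 1268 (labels ;00/;01 skipped at this minute). Total = 71928 + 7194 + 1268 = 80390.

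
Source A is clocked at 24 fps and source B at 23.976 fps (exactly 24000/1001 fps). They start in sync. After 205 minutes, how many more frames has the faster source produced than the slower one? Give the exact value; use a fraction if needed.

295200/1001 frames

205 min = 12300 s.
A emits 24 × 12300 = 295200 frames; B emits 24000/1001 × 12300 = 295200000/1001.
Difference = 295200/1001 frames (≈ 294.9051); B is behind A.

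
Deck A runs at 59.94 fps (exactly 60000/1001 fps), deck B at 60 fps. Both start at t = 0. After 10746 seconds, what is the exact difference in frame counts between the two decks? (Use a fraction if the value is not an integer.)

644760/1001 frames

A emits 60000/1001 × 10746 = 644760000/1001 frames; B emits 60 × 10746 = 644760.
Difference = 644760/1001 frames (≈ 644.1159); B is ahead of A.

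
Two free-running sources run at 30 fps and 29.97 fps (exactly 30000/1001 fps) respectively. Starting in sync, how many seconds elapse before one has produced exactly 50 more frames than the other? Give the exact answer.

The gap grows by |30000/1001 − 30| = 30/1001 frames per second.
Time for a 50-frame gap: 50 ÷ (30/1001) = 5005/3 s.

5005/3 seconds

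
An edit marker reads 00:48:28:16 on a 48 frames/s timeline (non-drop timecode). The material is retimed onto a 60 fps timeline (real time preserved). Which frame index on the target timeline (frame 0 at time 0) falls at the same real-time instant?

Source frame index: (0×3600 + 48×60 + 28) × 48 + 16 = 139600.
Real time: 139600 / (48) = 8725/3 s.
Target frame: (8725/3) × (60) = 174500.

frame 174500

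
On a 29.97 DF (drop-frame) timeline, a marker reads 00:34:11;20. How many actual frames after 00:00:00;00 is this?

Complete 10-minute blocks: 3, each 17982 frames → 53946.
Remaining 4 whole minutes in the current block: 1800 + 3 × 1798 = 7194 frames.
Within the current minute: 11 × 30 + 20 − 2 = 348 (labels ;00/;01 skipped at this minute). Total = 53946 + 7194 + 348 = 61488.

61488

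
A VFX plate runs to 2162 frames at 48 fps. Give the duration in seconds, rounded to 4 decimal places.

45.0417 seconds

Running time = 2162 × 1/48 = 1081/24 s ≈ 45.0417 s.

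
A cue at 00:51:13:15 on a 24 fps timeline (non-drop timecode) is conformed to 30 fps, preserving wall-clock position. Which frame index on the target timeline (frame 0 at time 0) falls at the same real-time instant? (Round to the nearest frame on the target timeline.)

Source frame index: (0×3600 + 51×60 + 13) × 24 + 15 = 73767.
Real time: 73767 / (24) = 24589/8 s.
Target frame: (24589/8) × (30) = 368835/4 ≈ 92208.750 → 92209.

frame 92209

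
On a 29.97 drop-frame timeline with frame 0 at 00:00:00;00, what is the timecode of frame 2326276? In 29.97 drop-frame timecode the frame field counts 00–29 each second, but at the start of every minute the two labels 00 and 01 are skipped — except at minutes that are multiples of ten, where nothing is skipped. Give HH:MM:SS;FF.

Each 10-minute DF block holds 10 × 60 × 30 − 9 × 2 = 17982 frames. 2326276 ÷ 17982 → 129 full blocks, remainder 6598.
Within the partial block the first minute is 1800 frames and each further minute 1798, so 3 further minute boundaries passed. Total skipped labels = 18 × 129 + 2 × 3 = 2328.
Non-drop label index = 2326276 + 2328 = 2328604; at 30 labels/s that is 21:33:40:04, i.e. DF 21:33:40;04.

21:33:40;04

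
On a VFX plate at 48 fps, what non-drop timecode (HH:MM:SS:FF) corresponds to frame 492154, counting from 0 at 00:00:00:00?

02:50:53:10

492154 ÷ 48 = 10253 full seconds, remainder 10 frames.
10253 s = 2 h 50 min 53 s.
Timecode: 02:50:53:10.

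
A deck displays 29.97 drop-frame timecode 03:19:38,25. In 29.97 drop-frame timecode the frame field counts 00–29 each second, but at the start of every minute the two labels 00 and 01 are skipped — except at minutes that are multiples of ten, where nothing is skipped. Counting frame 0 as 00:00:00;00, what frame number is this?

359005

Complete 10-minute blocks: 19, each 17982 frames → 341658.
Remaining 9 whole minutes in the current block: 1800 + 8 × 1798 = 16184 frames.
Within the current minute: 38 × 30 + 25 − 2 = 1163 (labels ;00/;01 skipped at this minute). Total = 341658 + 16184 + 1163 = 359005.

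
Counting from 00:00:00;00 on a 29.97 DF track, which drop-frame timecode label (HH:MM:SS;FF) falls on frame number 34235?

Each 10-minute DF block holds 10 × 60 × 30 − 9 × 2 = 17982 frames. 34235 ÷ 17982 → 1 full block, remainder 16253.
Within the partial block the first minute is 1800 frames and each further minute 1798, so 9 further minute boundaries passed. Total skipped labels = 18 × 1 + 2 × 9 = 36.
Non-drop label index = 34235 + 36 = 34271; at 30 labels/s that is 00:19:02:11, i.e. DF 00:19:02;11.

00:19:02;11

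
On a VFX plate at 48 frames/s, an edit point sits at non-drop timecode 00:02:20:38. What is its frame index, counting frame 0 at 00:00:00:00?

Total seconds to the label: (0 × 3600 + 2 × 60 + 20) = 140.
Frame index = 140 × 48 + 38 = 6758.

6758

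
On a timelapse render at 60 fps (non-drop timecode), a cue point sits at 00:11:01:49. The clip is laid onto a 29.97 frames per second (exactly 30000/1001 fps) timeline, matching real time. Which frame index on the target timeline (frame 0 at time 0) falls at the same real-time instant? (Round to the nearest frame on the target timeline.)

frame 19835

Source frame index: (0×3600 + 11×60 + 1) × 60 + 49 = 39709.
Real time: 39709 / (60) = 39709/60 s.
Target frame: (39709/60) × (30000/1001) = 19854500/1001 ≈ 19834.665 → 19835.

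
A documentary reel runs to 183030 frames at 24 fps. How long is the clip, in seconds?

Running time = 183030 / (24) = 7626.25 s.

7626.25 seconds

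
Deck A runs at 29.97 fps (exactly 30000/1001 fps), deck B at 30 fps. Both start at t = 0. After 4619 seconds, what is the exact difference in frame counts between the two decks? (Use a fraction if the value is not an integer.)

A emits 30000/1001 × 4619 = 138570000/1001 frames; B emits 30 × 4619 = 138570.
Difference = 138570/1001 frames (≈ 138.4316); B is ahead of A.

138570/1001 frames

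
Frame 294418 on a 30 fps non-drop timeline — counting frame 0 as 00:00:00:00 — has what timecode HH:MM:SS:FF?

02:43:33:28

294418 ÷ 30 = 9813 full seconds, remainder 28 frames.
9813 s = 2 h 43 min 33 s.
Timecode: 02:43:33:28.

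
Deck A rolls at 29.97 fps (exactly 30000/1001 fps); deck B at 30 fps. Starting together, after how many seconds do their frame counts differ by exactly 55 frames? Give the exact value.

11011/6 seconds

The gap grows by |30 − 30000/1001| = 30/1001 frames per second.
Time for a 55-frame gap: 55 ÷ (30/1001) = 11011/6 s.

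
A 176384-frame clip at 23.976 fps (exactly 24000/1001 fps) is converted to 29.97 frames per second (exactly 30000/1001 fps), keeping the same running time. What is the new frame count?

Target frames = source frames × (target rate / source rate) = 176384 × (30000/1001)/(24000/1001) = 176384 × 5/4 = 220480.

220480 frames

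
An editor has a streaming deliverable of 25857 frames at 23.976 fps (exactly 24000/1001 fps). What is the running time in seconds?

1078.452375 seconds

Running time = 25857 / (24000/1001) = 1078.452375 s.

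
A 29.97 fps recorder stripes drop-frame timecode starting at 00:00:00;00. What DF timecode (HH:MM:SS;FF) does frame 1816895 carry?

Each 10-minute DF block holds 10 × 60 × 30 − 9 × 2 = 17982 frames. 1816895 ÷ 17982 → 101 full blocks, remainder 713.
Within the partial block the first minute is 1800 frames and each further minute 1798, so 0 further minute boundaries passed. Total skipped labels = 18 × 101 + 2 × 0 = 1818.
Non-drop label index = 1816895 + 1818 = 1818713; at 30 labels/s that is 16:50:23:23, i.e. DF 16:50:23;23.

16:50:23;23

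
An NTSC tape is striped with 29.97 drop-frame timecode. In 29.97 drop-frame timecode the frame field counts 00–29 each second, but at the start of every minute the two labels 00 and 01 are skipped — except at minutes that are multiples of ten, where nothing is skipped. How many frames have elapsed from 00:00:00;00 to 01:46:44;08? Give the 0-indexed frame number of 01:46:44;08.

191936

Complete 10-minute blocks: 10, each 17982 frames → 179820.
Remaining 6 whole minutes in the current block: 1800 + 5 × 1798 = 10790 frames.
Within the current minute: 44 × 30 + 8 − 2 = 1326 (labels ;00/;01 skipped at this minute). Total = 179820 + 10790 + 1326 = 191936.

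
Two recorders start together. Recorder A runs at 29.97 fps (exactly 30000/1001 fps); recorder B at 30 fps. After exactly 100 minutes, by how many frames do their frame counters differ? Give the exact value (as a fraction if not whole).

100 min = 6000 s.
A emits 30000/1001 × 6000 = 180000000/1001 frames; B emits 30 × 6000 = 180000.
Difference = 180000/1001 frames (≈ 179.8202); B is ahead of A.

180000/1001 frames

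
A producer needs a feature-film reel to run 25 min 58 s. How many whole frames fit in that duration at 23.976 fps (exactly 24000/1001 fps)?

25 min 58 s = 1558 s.
Frames = 1558 × 24000/1001 = 37392000/1001 ≈ 37354.6454.
Complete frames: 37354.

37354 frames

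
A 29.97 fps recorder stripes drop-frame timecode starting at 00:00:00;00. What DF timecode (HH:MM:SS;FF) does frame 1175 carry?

Each 10-minute DF block holds 10 × 60 × 30 − 9 × 2 = 17982 frames. 1175 ÷ 17982 → 0 full blocks, remainder 1175.
Within the partial block the first minute is 1800 frames and each further minute 1798, so 0 further minute boundaries passed. Total skipped labels = 18 × 0 + 2 × 0 = 0.
Non-drop label index = 1175 + 0 = 1175; at 30 labels/s that is 00:00:39:05, i.e. DF 00:00:39;05.

00:00:39;05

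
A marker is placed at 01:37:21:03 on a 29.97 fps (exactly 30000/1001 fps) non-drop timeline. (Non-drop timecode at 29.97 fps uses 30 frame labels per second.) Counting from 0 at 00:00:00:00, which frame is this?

175233

Total seconds to the label: (1 × 3600 + 37 × 60 + 21) = 5841.
Frame index = 5841 × 30 + 3 = 175233.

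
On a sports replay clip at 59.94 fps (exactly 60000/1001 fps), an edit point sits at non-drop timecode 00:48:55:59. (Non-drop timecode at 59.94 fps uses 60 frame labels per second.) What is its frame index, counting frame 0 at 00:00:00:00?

Total seconds to the label: (0 × 3600 + 48 × 60 + 55) = 2935.
Frame index = 2935 × 60 + 59 = 176159.

176159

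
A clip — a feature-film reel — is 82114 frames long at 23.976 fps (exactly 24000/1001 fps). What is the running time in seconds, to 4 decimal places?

3424.8381 seconds

Running time = 82114 × 1001/24000 = 41098057/12000 s ≈ 3424.8381 s.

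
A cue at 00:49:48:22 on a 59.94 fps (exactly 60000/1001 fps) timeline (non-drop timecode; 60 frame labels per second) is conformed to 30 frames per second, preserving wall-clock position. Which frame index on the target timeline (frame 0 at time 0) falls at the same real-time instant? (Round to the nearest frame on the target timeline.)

Source frame index: (0×3600 + 49×60 + 48) × 60 + 22 = 179302.
Real time: 179302 / (60000/1001) = 89740651/30000 s.
Target frame: (89740651/30000) × (30) = 89740651/1000 ≈ 89740.651 → 89741.

frame 89741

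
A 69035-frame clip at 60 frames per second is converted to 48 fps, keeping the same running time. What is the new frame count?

55228 frames

Target frames = source frames × (target rate / source rate) = 69035 × (48)/(60) = 69035 × 4/5 = 55228.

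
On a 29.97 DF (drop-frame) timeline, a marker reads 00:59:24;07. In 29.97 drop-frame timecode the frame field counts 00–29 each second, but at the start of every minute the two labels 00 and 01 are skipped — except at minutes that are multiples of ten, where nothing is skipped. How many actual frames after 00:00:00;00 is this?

106819

As if non-drop at 30 labels/s: (0 × 3600 + 59 × 60 + 24) × 30 + 7 = 106927.
Minute boundaries passed: 59; those not divisible by 10: 59 − 5 = 54; dropped labels = 2 × 54 = 108.
Actual frame index = 106927 − 108 = 106819.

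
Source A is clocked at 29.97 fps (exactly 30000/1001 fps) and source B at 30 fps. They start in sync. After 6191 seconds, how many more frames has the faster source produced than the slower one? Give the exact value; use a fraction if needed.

185730/1001 frames

A emits 30000/1001 × 6191 = 185730000/1001 frames; B emits 30 × 6191 = 185730.
Difference = 185730/1001 frames (≈ 185.5445); B is ahead of A.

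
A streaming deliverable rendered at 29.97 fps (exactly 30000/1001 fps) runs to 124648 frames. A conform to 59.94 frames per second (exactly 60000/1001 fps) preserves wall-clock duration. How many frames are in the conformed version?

Frames at target rate = 124648 × (60000/1001) / (30000/1001) = 249296.

249296 frames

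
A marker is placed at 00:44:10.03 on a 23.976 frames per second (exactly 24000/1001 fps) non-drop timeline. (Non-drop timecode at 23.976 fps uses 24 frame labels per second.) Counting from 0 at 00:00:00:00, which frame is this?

63603

Total seconds to the label: (0 × 3600 + 44 × 60 + 10) = 2650.
Frame index = 2650 × 24 + 3 = 63603.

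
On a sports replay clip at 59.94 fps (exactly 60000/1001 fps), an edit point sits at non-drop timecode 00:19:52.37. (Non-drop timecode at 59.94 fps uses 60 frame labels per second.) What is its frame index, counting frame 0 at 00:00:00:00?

71557

Total seconds to the label: (0 × 3600 + 19 × 60 + 52) = 1192.
Frame index = 1192 × 60 + 37 = 71557.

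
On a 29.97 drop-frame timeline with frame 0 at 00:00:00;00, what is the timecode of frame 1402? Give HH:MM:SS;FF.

00:00:46;22

Each 10-minute DF block holds 10 × 60 × 30 − 9 × 2 = 17982 frames. 1402 ÷ 17982 → 0 full blocks, remainder 1402.
Within the partial block the first minute is 1800 frames and each further minute 1798, so 0 further minute boundaries passed. Total skipped labels = 18 × 0 + 2 × 0 = 0.
Non-drop label index = 1402 + 0 = 1402; at 30 labels/s that is 00:00:46:22, i.e. DF 00:00:46;22.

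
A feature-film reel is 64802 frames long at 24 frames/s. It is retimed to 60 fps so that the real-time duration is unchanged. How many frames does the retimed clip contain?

162005 frames

Target frames = source frames × (target rate / source rate) = 64802 × (60)/(24) = 64802 × 5/2 = 162005.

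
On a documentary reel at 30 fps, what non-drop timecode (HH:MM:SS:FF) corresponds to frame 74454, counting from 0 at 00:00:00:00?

74454 ÷ 30 = 2481 full seconds, remainder 24 frames.
2481 s = 0 h 41 min 21 s.
Timecode: 00:41:21:24.

00:41:21:24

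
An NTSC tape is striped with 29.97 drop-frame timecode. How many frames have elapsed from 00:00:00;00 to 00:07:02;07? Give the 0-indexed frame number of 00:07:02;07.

Complete 10-minute blocks: 0, each 17982 frames → 0.
Remaining 7 whole minutes in the current block: 1800 + 6 × 1798 = 12588 frames.
Within the current minute: 2 × 30 + 7 − 2 = 65 (labels ;00/;01 skipped at this minute). Total = 0 + 12588 + 65 = 12653.

12653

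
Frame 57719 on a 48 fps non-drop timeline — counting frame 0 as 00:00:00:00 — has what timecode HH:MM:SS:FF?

57719 ÷ 48 = 1202 full seconds, remainder 23 frames.
1202 s = 0 h 20 min 2 s.
Timecode: 00:20:02:23.

00:20:02:23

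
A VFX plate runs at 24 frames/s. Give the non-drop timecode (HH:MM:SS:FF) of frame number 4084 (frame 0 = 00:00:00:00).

4084 ÷ 24 = 170 full seconds, remainder 4 frames.
170 s = 0 h 2 min 50 s.
Timecode: 00:02:50:04.

00:02:50:04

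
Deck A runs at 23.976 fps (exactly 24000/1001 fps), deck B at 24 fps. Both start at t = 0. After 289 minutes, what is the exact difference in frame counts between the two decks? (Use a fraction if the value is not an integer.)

416160/1001 frames

289 min = 17340 s.
A emits 24000/1001 × 17340 = 416160000/1001 frames; B emits 24 × 17340 = 416160.
Difference = 416160/1001 frames (≈ 415.7443); B is ahead of A.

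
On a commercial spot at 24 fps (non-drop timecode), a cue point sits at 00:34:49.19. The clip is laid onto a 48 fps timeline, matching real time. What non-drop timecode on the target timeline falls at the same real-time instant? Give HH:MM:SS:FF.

Source frame index: (0×3600 + 34×60 + 49) × 24 + 19 = 50155.
Real time: 50155 / (24) = 50155/24 s.
Target frame: (50155/24) × (48) = 100310.
At 48 labels/s: frame 100310 → 00:34:49:38.

00:34:49:38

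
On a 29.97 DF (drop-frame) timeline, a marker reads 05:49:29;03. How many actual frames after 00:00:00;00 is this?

628443

Complete 10-minute blocks: 34, each 17982 frames → 611388.
Remaining 9 whole minutes in the current block: 1800 + 8 × 1798 = 16184 frames.
Within the current minute: 29 × 30 + 3 − 2 = 871 (labels ;00/;01 skipped at this minute). Total = 611388 + 16184 + 871 = 628443.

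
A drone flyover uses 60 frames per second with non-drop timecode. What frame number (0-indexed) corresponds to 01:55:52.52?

Total seconds to the label: (1 × 3600 + 55 × 60 + 52) = 6952.
Frame index = 6952 × 60 + 52 = 417172.

frame 417172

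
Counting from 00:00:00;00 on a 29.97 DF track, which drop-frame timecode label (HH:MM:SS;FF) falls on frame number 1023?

00:00:34;03

Ten DF minutes hold 17982 frames, so frame 1023 lies in block 0 (frames 0–17981) with 1023 frames into that block.
The block's first minute is 1800 frames and the rest 1798 each; 1023 frames reaches minute 0, so 0 × 18 + 0 × 2 = 0 labels have been skipped so far.
Adding those back, label number 1023 + 0 = 1023 at 30 labels/s is 34 s + 3 f = 0 h 0 min 34 s frame 3, i.e. 00:00:34;03.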